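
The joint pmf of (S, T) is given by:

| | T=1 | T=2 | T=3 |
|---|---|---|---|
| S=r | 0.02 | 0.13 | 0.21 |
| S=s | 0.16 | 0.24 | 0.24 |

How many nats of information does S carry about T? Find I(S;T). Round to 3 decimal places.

0.040 nats

Marginals: p(S) = (0.3600, 0.6400), p(T) = (0.1800, 0.3700, 0.4500).
I(S;T) = Σ p(x,y)·ln[p(x,y)/(p(x)p(y))].
  (r,1): 0.02·ln(0.3086) = -0.0235
  (r,2): 0.13·ln(0.9760) = -0.0032
  (r,3): 0.21·ln(1.2963) = 0.0545
  (s,1): 0.16·ln(1.3889) = 0.0526
  (s,2): 0.24·ln(1.0135) = 0.0032
  (s,3): 0.24·ln(0.8333) = -0.0438
Sum = 0.040 nats.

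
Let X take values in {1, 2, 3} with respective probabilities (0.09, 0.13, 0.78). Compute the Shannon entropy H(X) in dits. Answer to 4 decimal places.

H(X) = −Σ p·log₁₀ p.
  −(0.09)·log₁₀(0.09) = 0.09412
  −(0.13)·log₁₀(0.13) = 0.11519
  −(0.78)·log₁₀(0.78) = 0.08417
Sum: 0.09412 + 0.11519 + 0.08417 = 0.2935 dits.

0.2935 dits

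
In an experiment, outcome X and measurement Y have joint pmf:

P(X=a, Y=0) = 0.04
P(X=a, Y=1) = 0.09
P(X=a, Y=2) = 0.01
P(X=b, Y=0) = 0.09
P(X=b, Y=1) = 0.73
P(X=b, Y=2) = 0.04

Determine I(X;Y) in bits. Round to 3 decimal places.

Marginals: p(X) = (0.1400, 0.8600), p(Y) = (0.1300, 0.8200, 0.0500).
I(X;Y) = H(X) + H(Y) − H(X,Y).
H(X) = 0.5842, H(Y) = 0.8335, H(X,Y) = 1.3947.
I(X;Y) = 0.5842 + 0.8335 − 1.3947 = 0.023 bits.

0.023 bits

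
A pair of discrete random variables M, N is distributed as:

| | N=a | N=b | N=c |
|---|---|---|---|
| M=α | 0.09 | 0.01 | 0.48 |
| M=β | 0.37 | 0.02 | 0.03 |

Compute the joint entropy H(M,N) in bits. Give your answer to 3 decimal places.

H(M,N) = −Σ p(x,y)·log₂ p(x,y) over all 6 cells.
  cell (α,a): −0.09·log₂0.09 = 0.3127
  cell (α,b): −0.01·log₂0.01 = 0.0664
  cell (α,c): −0.48·log₂0.48 = 0.5083
  cell (β,a): −0.37·log₂0.37 = 0.5307
  cell (β,b): −0.02·log₂0.02 = 0.1129
  cell (β,c): −0.03·log₂0.03 = 0.1518
Sum = 1.683 bits.

1.683 bits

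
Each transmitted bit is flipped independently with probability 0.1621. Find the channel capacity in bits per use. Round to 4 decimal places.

0.3607 bits

Binary symmetric channel: C = 1 − h₂(ε) where h₂ is the binary entropy function.
h₂(0.1621) = −0.1621·log₂0.1621 − 0.8379·log₂0.8379 = 0.6393.
C = 1 − 0.6393 = 0.3607 bits per channel use.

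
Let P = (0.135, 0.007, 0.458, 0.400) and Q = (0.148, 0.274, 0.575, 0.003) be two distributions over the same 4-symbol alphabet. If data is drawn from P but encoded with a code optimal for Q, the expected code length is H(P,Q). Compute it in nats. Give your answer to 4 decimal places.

H(P,Q) = −Σ p·ln q.
  −0.135·ln(0.148) = 0.25792
  −0.007·ln(0.274) = 0.00906
  −0.458·ln(0.575) = 0.25345
  −0.400·ln(0.003) = 2.32366
H(P,Q) = 2.8441 nats.

2.8441 nats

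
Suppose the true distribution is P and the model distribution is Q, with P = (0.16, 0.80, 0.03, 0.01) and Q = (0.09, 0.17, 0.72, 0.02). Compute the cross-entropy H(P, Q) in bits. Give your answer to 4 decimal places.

H(P,Q) = −Σ p·log₂ q.
  −0.16·log₂(0.09) = 0.55583
  −0.80·log₂(0.17) = 2.04511
  −0.03·log₂(0.72) = 0.01422
  −0.01·log₂(0.02) = 0.05644
H(P,Q) = 2.6716 bits.

2.6716 bits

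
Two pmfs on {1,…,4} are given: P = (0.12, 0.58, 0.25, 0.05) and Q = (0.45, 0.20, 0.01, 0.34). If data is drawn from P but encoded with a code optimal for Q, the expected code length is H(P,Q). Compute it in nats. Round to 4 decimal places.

H(P,Q) = −Σ p·ln q.
  −0.12·ln(0.45) = 0.09582
  −0.58·ln(0.20) = 0.93347
  −0.25·ln(0.01) = 1.15129
  −0.05·ln(0.34) = 0.05394
H(P,Q) = 2.2345 nats.

2.2345 nats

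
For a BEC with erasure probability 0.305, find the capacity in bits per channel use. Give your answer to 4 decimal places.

0.6950 bits

Binary erasure channel: capacity C = 1 − ε.
C = 1 − 0.305 = 0.6950 bits per channel use.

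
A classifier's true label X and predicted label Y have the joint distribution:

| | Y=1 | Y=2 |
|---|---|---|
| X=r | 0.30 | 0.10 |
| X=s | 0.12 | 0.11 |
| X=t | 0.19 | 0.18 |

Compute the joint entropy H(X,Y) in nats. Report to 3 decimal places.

1.713 nats

H(X,Y) = −Σ p(x,y)·ln p(x,y) over all 6 cells.
  cell (r,1): −0.30·ln0.30 = 0.3612
  cell (r,2): −0.10·ln0.10 = 0.2303
  cell (s,1): −0.12·ln0.12 = 0.2544
  cell (s,2): −0.11·ln0.11 = 0.2428
  cell (t,1): −0.19·ln0.19 = 0.3155
  cell (t,2): −0.18·ln0.18 = 0.3087
Sum = 1.713 nats.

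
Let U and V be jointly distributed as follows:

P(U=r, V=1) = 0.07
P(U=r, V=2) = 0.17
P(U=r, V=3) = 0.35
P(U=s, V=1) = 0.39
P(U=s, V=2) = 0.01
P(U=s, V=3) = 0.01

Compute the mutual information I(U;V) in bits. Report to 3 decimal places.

0.572 bits

Marginals: p(U) = (0.5900, 0.4100), p(V) = (0.4600, 0.1800, 0.3600).
I(U;V) = Σ p(x,y)·log₂[p(x,y)/(p(x)p(y))].
  (r,1): 0.07·log₂(0.2579) = -0.1368
  (r,2): 0.17·log₂(1.6008) = 0.1154
  (r,3): 0.35·log₂(1.6478) = 0.2522
  (s,1): 0.39·log₂(2.0679) = 0.4088
  (s,2): 0.01·log₂(0.1355) = -0.0288
  (s,3): 0.01·log₂(0.0678) = -0.0388
Sum = 0.572 bits.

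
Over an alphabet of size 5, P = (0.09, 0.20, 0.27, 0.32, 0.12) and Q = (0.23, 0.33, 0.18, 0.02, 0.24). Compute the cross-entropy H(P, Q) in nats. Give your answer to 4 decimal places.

2.2401 nats

H(P,Q) = −Σ p·ln q.
  −0.09·ln(0.23) = 0.13227
  −0.20·ln(0.33) = 0.22173
  −0.27·ln(0.18) = 0.46300
  −0.32·ln(0.02) = 1.25185
  −0.12·ln(0.24) = 0.17125
H(P,Q) = 2.2401 nats.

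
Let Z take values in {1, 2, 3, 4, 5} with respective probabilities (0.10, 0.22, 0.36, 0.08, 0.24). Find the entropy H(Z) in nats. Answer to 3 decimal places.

H(Z) = −Σ p·ln p.
  −(0.10)·ln(0.10) = 0.2303
  −(0.22)·ln(0.22) = 0.3331
  −(0.36)·ln(0.36) = 0.3678
  −(0.08)·ln(0.08) = 0.2021
  −(0.24)·ln(0.24) = 0.3425
Sum: 0.2303 + 0.3331 + 0.3678 + 0.2021 + 0.3425 = 1.476 nats.

1.476 nats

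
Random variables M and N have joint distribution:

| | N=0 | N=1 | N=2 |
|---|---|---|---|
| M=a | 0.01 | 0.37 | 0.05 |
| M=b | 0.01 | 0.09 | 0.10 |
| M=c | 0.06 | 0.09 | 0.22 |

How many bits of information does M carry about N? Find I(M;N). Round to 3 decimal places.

Marginals: p(M) = (0.4300, 0.2000, 0.3700), p(N) = (0.0800, 0.5500, 0.3700).
I(M;N) = Σ p(x,y)·log₂[p(x,y)/(p(x)p(y))].
  (a,0): 0.01·log₂(0.2907) = -0.0178
  (a,1): 0.37·log₂(1.5645) = 0.2389
  (a,2): 0.05·log₂(0.3143) = -0.0835
  (b,0): 0.01·log₂(0.6250) = -0.0068
  (b,1): 0.09·log₂(0.8182) = -0.0261
  (b,2): 0.10·log₂(1.3514) = 0.0434
  (c,0): 0.06·log₂(2.0270) = 0.0612
  (c,1): 0.09·log₂(0.4423) = -0.1059
  (c,2): 0.22·log₂(1.6070) = 0.1506
Sum = 0.254 bits.

0.254 bits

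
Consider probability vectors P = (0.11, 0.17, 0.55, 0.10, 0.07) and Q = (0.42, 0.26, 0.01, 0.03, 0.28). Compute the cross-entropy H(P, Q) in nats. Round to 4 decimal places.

H(P,Q) = −Σ p·ln q.
  −0.11·ln(0.42) = 0.09543
  −0.17·ln(0.26) = 0.22900
  −0.55·ln(0.01) = 2.53284
  −0.10·ln(0.03) = 0.35066
  −0.07·ln(0.28) = 0.08911
H(P,Q) = 3.2970 nats.

3.2970 nats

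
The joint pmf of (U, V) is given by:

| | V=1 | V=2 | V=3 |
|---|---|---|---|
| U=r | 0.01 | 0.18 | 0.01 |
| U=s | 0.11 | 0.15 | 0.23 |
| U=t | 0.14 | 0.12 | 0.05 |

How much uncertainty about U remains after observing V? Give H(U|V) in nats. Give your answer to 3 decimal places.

Chain rule: H(U|V) = H(U,V) − H(V).
Marginals: p(U) = (0.2000, 0.4900, 0.3100), p(V) = (0.2600, 0.4500, 0.2900).
H(U,V) = 1.9456 nats; H(V) = 1.0686 nats.
H(U|V) = 1.9456 − 1.0686 = 0.877 nats.

0.877 nats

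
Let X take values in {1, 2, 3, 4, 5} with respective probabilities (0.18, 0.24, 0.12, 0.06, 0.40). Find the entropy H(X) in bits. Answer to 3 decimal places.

2.079 bits

H(X) = −Σ p·log₂ p.
  −(0.18)·log₂(0.18) = 0.4453
  −(0.24)·log₂(0.24) = 0.4941
  −(0.12)·log₂(0.12) = 0.3671
  −(0.06)·log₂(0.06) = 0.2435
  −(0.40)·log₂(0.40) = 0.5288
Sum: 0.4453 + 0.4941 + 0.3671 + 0.2435 + 0.5288 = 2.079 bits.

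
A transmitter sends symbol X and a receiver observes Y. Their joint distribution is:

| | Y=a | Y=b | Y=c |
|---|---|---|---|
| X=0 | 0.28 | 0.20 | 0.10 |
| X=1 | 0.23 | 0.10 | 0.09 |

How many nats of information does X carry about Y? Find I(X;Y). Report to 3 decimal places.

0.007 nats

Marginals: p(X) = (0.5800, 0.4200), p(Y) = (0.5100, 0.3000, 0.1900).
I(X;Y) = Σ p(x,y)·ln[p(x,y)/(p(x)p(y))].
  (0,a): 0.28·ln(0.9466) = -0.0154
  (0,b): 0.20·ln(1.1494) = 0.0279
  (0,c): 0.10·ln(0.9074) = -0.0097
  (1,a): 0.23·ln(1.0738) = 0.0164
  (1,b): 0.10·ln(0.7937) = -0.0231
  (1,c): 0.09·ln(1.1278) = 0.0108
Sum = 0.007 nats.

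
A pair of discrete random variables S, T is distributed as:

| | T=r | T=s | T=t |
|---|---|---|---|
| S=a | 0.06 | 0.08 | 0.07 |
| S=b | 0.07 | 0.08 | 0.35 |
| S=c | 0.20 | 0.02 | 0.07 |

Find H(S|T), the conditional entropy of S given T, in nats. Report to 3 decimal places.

0.875 nats

Chain rule: H(S|T) = H(S,T) − H(T).
Marginals: p(S) = (0.2100, 0.5000, 0.2900), p(T) = (0.3300, 0.1800, 0.4900).
H(S,T) = 1.8989 nats; H(T) = 1.0241 nats.
H(S|T) = 1.8989 − 1.0241 = 0.875 nats.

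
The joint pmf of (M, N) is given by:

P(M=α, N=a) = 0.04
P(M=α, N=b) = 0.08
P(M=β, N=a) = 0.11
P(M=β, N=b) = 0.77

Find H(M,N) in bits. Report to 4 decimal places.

1.1179 bits

H(M,N) = −Σ p(x,y)·log₂ p(x,y) over all 4 cells.
  cell (α,a): −0.04·log₂0.04 = 0.18575
  cell (α,b): −0.08·log₂0.08 = 0.29151
  cell (β,a): −0.11·log₂0.11 = 0.35029
  cell (β,b): −0.77·log₂0.77 = 0.29034
Sum = 1.1179 bits.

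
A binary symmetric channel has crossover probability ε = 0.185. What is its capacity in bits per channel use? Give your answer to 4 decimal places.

Binary symmetric channel: C = 1 − h₂(ε) where h₂ is the binary entropy function.
h₂(0.185) = −0.185·log₂0.185 − 0.815·log₂0.815 = 0.6909.
C = 1 − 0.6909 = 0.3091 bits per channel use.

0.3091 bits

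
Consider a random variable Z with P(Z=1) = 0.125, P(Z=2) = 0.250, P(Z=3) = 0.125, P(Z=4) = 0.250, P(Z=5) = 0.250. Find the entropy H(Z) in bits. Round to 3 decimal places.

2.250 bits

H(Z) = −Σ p·log₂ p.
  −(0.125)·log₂(0.125) = 0.3750
  −(0.250)·log₂(0.250) = 0.5000
  −(0.125)·log₂(0.125) = 0.3750
  −(0.250)·log₂(0.250) = 0.5000
  −(0.250)·log₂(0.250) = 0.5000
Sum: 0.3750 + 0.5000 + 0.3750 + 0.5000 + 0.5000 = 2.250 bits.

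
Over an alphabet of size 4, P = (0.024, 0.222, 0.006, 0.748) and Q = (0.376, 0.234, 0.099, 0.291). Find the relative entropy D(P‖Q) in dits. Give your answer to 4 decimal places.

D(P‖Q) = Σ p·log₁₀(p/q).
  0.024·log₁₀(0.024/0.376) = -0.02868
  0.222·log₁₀(0.222/0.234) = -0.00508
  0.006·log₁₀(0.006/0.099) = -0.00730
  0.748·log₁₀(0.748/0.291) = 0.30669
D(P‖Q) = 0.2656 dits.

0.2656 dits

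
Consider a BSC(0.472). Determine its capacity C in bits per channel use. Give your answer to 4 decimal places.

0.0023 bits

Binary symmetric channel: C = 1 − h₂(ε) where h₂ is the binary entropy function.
h₂(0.472) = −0.472·log₂0.472 − 0.528·log₂0.528 = 0.9977.
C = 1 − 0.9977 = 0.0023 bits per channel use.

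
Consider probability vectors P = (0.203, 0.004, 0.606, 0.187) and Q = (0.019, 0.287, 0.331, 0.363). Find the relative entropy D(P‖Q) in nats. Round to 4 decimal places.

0.7062 nats

D(P‖Q) = Σ p·ln(p/q).
  0.203·ln(0.203/0.019) = 0.48086
  0.004·ln(0.004/0.287) = -0.01709
  0.606·ln(0.606/0.331) = 0.36649
  0.187·ln(0.187/0.363) = -0.12404
D(P‖Q) = 0.7062 nats.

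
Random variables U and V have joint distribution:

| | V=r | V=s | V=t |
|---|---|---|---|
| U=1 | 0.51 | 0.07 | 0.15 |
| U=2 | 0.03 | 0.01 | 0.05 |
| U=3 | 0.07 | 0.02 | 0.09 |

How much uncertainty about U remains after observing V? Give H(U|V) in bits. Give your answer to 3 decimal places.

1.018 bits

Marginals: p(U) = (0.7300, 0.0900, 0.1800), p(V) = (0.6100, 0.1000, 0.2900).
H(U|V) = Σ p(V) · H(U|V=·).
  V=r: p=0.6100, H(U|V=r) = 0.7881
  V=s: p=0.1000, H(U|V=s) = 1.1568
  V=t: p=0.2900, H(U|V=t) = 1.4531
Weighted sum = 1.018 bits.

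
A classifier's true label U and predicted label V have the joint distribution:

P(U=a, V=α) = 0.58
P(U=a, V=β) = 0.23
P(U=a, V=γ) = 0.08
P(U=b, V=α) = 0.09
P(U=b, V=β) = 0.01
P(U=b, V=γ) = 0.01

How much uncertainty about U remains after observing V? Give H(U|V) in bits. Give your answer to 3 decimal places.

Chain rule: H(U|V) = H(U,V) − H(V).
Marginals: p(U) = (0.8900, 0.1100), p(V) = (0.6700, 0.2400, 0.0900).
H(U,V) = 1.6805 bits; H(V) = 1.1939 bits.
H(U|V) = 1.6805 − 1.1939 = 0.487 bits.

0.487 bits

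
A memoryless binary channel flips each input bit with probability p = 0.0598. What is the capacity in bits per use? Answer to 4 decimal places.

0.6733 bits

Binary symmetric channel: C = 1 − h₂(ε) where h₂ is the binary entropy function.
h₂(0.0598) = −0.0598·log₂0.0598 − 0.9402·log₂0.9402 = 0.3267.
C = 1 − 0.3267 = 0.6733 bits per channel use.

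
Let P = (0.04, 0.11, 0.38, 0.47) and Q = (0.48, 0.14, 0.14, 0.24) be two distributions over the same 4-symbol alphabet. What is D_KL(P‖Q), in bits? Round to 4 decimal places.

0.8215 bits

D(P‖Q) = Σ p·log₂(p/q).
  0.04·log₂(0.04/0.48) = -0.14340
  0.11·log₂(0.11/0.14) = -0.03827
  0.38·log₂(0.38/0.14) = 0.54742
  0.47·log₂(0.47/0.24) = 0.45572
D(P‖Q) = 0.8215 bits.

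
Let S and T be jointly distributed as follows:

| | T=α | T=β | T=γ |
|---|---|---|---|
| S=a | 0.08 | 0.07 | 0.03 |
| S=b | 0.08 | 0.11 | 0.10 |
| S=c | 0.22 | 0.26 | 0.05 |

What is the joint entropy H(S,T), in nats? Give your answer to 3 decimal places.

2.002 nats

H(S,T) = −Σ p(x,y)·ln p(x,y) over all 9 cells.
  cell (a,α): −0.08·ln0.08 = 0.2021
  cell (a,β): −0.07·ln0.07 = 0.1861
  cell (a,γ): −0.03·ln0.03 = 0.1052
  cell (b,α): −0.08·ln0.08 = 0.2021
  cell (b,β): −0.11·ln0.11 = 0.2428
  cell (b,γ): −0.10·ln0.10 = 0.2303
  cell (c,α): −0.22·ln0.22 = 0.3331
  cell (c,β): −0.26·ln0.26 = 0.3502
  cell (c,γ): −0.05·ln0.05 = 0.1498
Sum = 2.002 nats.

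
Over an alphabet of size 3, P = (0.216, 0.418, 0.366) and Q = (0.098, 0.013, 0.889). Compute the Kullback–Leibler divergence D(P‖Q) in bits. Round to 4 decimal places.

1.8706 bits

D(P‖Q) = Σ p·log₂(p/q).
  0.216·log₂(0.216/0.098) = 0.24628
  0.418·log₂(0.418/0.013) = 2.09289
  0.366·log₂(0.366/0.889) = -0.46860
D(P‖Q) = 1.8706 bits.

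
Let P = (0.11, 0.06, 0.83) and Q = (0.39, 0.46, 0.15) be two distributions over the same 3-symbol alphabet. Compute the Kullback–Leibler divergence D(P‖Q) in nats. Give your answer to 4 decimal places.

1.1585 nats

D(P‖Q) = Σ p·ln(p/q).
  0.11·ln(0.11/0.39) = -0.13922
  0.06·ln(0.06/0.46) = -0.12221
  0.83·ln(0.83/0.15) = 1.41996
D(P‖Q) = 1.1585 nats.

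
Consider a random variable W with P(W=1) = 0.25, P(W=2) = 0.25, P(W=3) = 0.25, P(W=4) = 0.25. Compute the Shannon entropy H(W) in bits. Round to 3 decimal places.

H(W) = −Σ p·log₂ p.
  −(0.25)·log₂(0.25) = 0.5000
  −(0.25)·log₂(0.25) = 0.5000
  −(0.25)·log₂(0.25) = 0.5000
  −(0.25)·log₂(0.25) = 0.5000
Sum: 0.5000 + 0.5000 + 0.5000 + 0.5000 = 2.000 bits.

2.000 bits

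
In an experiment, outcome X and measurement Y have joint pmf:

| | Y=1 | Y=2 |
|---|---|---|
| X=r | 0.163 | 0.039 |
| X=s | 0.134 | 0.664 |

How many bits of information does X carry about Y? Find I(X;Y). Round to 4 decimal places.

Marginals: p(X) = (0.2020, 0.7980), p(Y) = (0.2970, 0.7030).
I(X;Y) = H(X) + H(Y) − H(X,Y).
H(X) = 0.7259, H(Y) = 0.8776, H(X,Y) = 1.3899.
I(X;Y) = 0.7259 + 0.8776 − 1.3899 = 0.2136 bits.

0.2136 bits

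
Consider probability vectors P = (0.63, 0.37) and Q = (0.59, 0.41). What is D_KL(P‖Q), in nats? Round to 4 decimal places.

0.0033 nats

D(P‖Q) = Σ p·ln(p/q).
  0.63·ln(0.63/0.59) = 0.04133
  0.37·ln(0.37/0.41) = -0.03798
D(P‖Q) = 0.0033 nats.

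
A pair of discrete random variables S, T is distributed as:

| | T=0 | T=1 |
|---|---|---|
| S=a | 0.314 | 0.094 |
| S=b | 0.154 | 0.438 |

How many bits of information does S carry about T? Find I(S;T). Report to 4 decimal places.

0.1898 bits

Marginals: p(S) = (0.4080, 0.5920), p(T) = (0.4680, 0.5320).
I(S;T) = Σ p(x,y)·log₂[p(x,y)/(p(x)p(y))].
  (a,0): 0.314·log₂(1.6445) = 0.22533
  (a,1): 0.094·log₂(0.4331) = -0.11349
  (b,0): 0.154·log₂(0.5558) = -0.13048
  (b,1): 0.438·log₂(1.3907) = 0.20842
Sum = 0.1898 bits.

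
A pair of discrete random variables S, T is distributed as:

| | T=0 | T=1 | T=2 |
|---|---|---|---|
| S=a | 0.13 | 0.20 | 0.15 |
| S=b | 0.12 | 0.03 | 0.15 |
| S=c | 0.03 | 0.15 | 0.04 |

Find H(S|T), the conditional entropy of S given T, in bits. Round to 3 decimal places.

1.361 bits

Marginals: p(S) = (0.4800, 0.3000, 0.2200), p(T) = (0.2800, 0.3800, 0.3400).
H(S|T) = Σ p(T) · H(S|T=·).
  T=0: p=0.2800, H(S|T=0) = 1.3831
  T=1: p=0.3800, H(S|T=1) = 1.3059
  T=2: p=0.3400, H(S|T=2) = 1.4049
Weighted sum = 1.361 bits.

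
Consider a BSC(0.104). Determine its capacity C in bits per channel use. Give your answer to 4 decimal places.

0.5185 bits

Binary symmetric channel: C = 1 − h₂(ε) where h₂ is the binary entropy function.
h₂(0.104) = −0.104·log₂0.104 − 0.896·log₂0.896 = 0.4815.
C = 1 − 0.4815 = 0.5185 bits per channel use.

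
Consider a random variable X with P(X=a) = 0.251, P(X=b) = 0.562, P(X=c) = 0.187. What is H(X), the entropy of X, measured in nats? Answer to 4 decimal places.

0.9843 nats

H(X) = −Σ p·ln p.
  −(0.251)·ln(0.251) = 0.34696
  −(0.562)·ln(0.562) = 0.32385
  −(0.187)·ln(0.187) = 0.31353
Sum: 0.34696 + 0.32385 + 0.31353 = 0.9843 nats.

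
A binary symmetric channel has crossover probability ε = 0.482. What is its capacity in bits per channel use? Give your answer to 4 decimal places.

0.0009 bits

Binary symmetric channel: C = 1 − h₂(ε) where h₂ is the binary entropy function.
h₂(0.482) = −0.482·log₂0.482 − 0.518·log₂0.518 = 0.9991.
C = 1 − 0.9991 = 0.0009 bits per channel use.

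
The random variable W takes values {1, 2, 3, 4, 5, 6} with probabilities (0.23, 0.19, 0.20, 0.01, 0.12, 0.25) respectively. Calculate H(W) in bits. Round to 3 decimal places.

H(W) = −Σ p·log₂ p.
  −(0.23)·log₂(0.23) = 0.4877
  −(0.19)·log₂(0.19) = 0.4552
  −(0.20)·log₂(0.20) = 0.4644
  −(0.01)·log₂(0.01) = 0.0664
  −(0.12)·log₂(0.12) = 0.3671
  −(0.25)·log₂(0.25) = 0.5000
Sum: 0.4877 + 0.4552 + 0.4644 + 0.0664 + 0.3671 + 0.5000 = 2.341 bits.

2.341 bits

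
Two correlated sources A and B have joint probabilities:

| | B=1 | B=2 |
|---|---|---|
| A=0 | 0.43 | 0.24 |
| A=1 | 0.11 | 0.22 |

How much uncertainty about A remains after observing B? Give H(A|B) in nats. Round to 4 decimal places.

Marginals: p(A) = (0.6700, 0.3300), p(B) = (0.5400, 0.4600).
H(A|B) = Σ p(B) · H(A|B=·).
  B=1: p=0.5400, H(A|B=1) = 0.5055
  B=2: p=0.4600, H(A|B=2) = 0.6922
Weighted sum = 0.5914 nats.

0.5914 nats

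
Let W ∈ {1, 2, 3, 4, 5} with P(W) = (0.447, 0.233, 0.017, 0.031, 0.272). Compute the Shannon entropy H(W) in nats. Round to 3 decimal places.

H(W) = −Σ p·ln p.
  −(0.447)·ln(0.447) = 0.3599
  −(0.233)·ln(0.233) = 0.3394
  −(0.017)·ln(0.017) = 0.0693
  −(0.031)·ln(0.031) = 0.1077
  −(0.272)·ln(0.272) = 0.3541
Sum: 0.3599 + 0.3394 + 0.0693 + 0.1077 + 0.3541 = 1.230 nats.

1.230 nats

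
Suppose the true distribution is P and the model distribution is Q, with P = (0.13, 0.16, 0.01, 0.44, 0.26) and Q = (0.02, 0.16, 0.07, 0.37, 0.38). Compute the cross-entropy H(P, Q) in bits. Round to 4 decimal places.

2.1892 bits

H(P,Q) = −Σ p·log₂ q.
  −0.13·log₂(0.02) = 0.73370
  −0.16·log₂(0.16) = 0.42302
  −0.01·log₂(0.07) = 0.03837
  −0.44·log₂(0.37) = 0.63114
  −0.26·log₂(0.38) = 0.36294
H(P,Q) = 2.1892 bits.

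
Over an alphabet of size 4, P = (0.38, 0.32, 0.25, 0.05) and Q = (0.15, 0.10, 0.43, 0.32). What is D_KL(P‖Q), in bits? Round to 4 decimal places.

0.7171 bits

D(P‖Q) = Σ p·log₂(p/q).
  0.38·log₂(0.38/0.15) = 0.50959
  0.32·log₂(0.32/0.10) = 0.53698
  0.25·log₂(0.25/0.43) = -0.19560
  0.05·log₂(0.05/0.32) = -0.13390
D(P‖Q) = 0.7171 bits.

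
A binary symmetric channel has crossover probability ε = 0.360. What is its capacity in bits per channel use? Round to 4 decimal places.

0.0573 bits

Binary symmetric channel: C = 1 − h₂(ε) where h₂ is the binary entropy function.
h₂(0.360) = −0.360·log₂0.360 − 0.640·log₂0.640 = 0.9427.
C = 1 − 0.9427 = 0.0573 bits per channel use.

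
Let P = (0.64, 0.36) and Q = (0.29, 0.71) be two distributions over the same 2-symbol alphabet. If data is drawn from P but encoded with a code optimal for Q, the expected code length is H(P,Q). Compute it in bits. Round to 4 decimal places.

H(P,Q) = −Σ p·log₂ q.
  −0.64·log₂(0.29) = 1.14296
  −0.36·log₂(0.71) = 0.17788
H(P,Q) = 1.3208 bits.

1.3208 bits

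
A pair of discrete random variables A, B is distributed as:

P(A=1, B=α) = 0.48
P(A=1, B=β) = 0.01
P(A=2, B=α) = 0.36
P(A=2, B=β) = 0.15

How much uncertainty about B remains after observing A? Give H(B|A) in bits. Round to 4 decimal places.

Marginals: p(A) = (0.4900, 0.5100), p(B) = (0.8400, 0.1600).
H(B|A) = Σ p(A) · H(B|A=·).
  A=1: p=0.4900, H(B|A=1) = 0.1437
  A=2: p=0.5100, H(B|A=2) = 0.8740
Weighted sum = 0.5162 bits.

0.5162 bits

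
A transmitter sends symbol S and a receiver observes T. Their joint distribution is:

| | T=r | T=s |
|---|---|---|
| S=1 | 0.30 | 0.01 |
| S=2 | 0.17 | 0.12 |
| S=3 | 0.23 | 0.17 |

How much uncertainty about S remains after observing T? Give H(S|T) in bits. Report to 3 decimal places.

1.430 bits

Marginals: p(S) = (0.3100, 0.2900, 0.4000), p(T) = (0.7000, 0.3000).
H(S|T) = Σ p(T) · H(S|T=·).
  T=r: p=0.7000, H(S|T=r) = 1.5473
  T=s: p=0.3000, H(S|T=s) = 1.1567
Weighted sum = 1.430 bits.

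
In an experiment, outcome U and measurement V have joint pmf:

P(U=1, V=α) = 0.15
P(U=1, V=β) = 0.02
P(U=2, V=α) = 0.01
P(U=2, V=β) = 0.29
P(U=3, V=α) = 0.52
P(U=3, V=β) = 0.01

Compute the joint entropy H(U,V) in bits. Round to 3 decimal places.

1.665 bits

H(U,V) = −Σ p(x,y)·log₂ p(x,y) over all 6 cells.
  cell (1,α): −0.15·log₂0.15 = 0.4105
  cell (1,β): −0.02·log₂0.02 = 0.1129
  cell (2,α): −0.01·log₂0.01 = 0.0664
  cell (2,β): −0.29·log₂0.29 = 0.5179
  cell (3,α): −0.52·log₂0.52 = 0.4906
  cell (3,β): −0.01·log₂0.01 = 0.0664
Sum = 1.665 bits.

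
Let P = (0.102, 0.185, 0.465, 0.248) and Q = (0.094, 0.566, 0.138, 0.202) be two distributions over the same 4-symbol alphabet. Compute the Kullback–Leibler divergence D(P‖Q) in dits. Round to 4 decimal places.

0.1812 dits

D(P‖Q) = Σ p·log₁₀(p/q).
  0.102·log₁₀(0.102/0.094) = 0.00362
  0.185·log₁₀(0.185/0.566) = -0.08984
  0.465·log₁₀(0.465/0.138) = 0.24532
  0.248·log₁₀(0.248/0.202) = 0.02210
D(P‖Q) = 0.1812 dits.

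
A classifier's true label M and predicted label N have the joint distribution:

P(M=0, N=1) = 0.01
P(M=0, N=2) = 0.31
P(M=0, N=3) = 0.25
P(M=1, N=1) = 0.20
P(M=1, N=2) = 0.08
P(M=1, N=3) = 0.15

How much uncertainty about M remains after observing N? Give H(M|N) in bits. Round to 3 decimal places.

0.725 bits

Marginals: p(M) = (0.5700, 0.4300), p(N) = (0.2100, 0.3900, 0.4000).
H(M|N) = Σ p(N) · H(M|N=·).
  N=1: p=0.2100, H(M|N=1) = 0.2762
  N=2: p=0.3900, H(M|N=2) = 0.7321
  N=3: p=0.4000, H(M|N=3) = 0.9544
Weighted sum = 0.725 bits.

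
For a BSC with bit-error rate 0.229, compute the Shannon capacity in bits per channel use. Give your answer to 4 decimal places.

Binary symmetric channel: C = 1 − h₂(ε) where h₂ is the binary entropy function.
h₂(0.229) = −0.229·log₂0.229 − 0.771·log₂0.771 = 0.7763.
C = 1 − 0.7763 = 0.2237 bits per channel use.

0.2237 bits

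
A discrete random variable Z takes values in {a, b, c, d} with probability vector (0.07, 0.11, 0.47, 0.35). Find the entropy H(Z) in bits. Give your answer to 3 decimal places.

1.661 bits

H(Z) = −Σ p·log₂ p.
  −(0.07)·log₂(0.07) = 0.2686
  −(0.11)·log₂(0.11) = 0.3503
  −(0.47)·log₂(0.47) = 0.5120
  −(0.35)·log₂(0.35) = 0.5301
Sum: 0.2686 + 0.3503 + 0.5120 + 0.5301 = 1.661 bits.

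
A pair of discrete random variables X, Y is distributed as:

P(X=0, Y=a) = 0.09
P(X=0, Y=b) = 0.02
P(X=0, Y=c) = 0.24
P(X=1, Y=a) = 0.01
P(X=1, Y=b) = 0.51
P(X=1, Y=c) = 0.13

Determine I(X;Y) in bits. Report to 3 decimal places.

0.418 bits

Marginals: p(X) = (0.3500, 0.6500), p(Y) = (0.1000, 0.5300, 0.3700).
I(X;Y) = H(X) + H(Y) − H(X,Y).
H(X) = 0.9341, H(Y) = 1.3484, H(X,Y) = 1.8642.
I(X;Y) = 0.9341 + 1.3484 − 1.8642 = 0.418 bits.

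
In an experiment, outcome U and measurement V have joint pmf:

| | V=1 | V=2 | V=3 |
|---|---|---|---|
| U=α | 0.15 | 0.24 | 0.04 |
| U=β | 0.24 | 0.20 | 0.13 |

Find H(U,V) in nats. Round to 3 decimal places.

H(U,V) = −Σ p(x,y)·ln p(x,y) over all 6 cells.
  cell (α,1): −0.15·ln0.15 = 0.2846
  cell (α,2): −0.24·ln0.24 = 0.3425
  cell (α,3): −0.04·ln0.04 = 0.1288
  cell (β,1): −0.24·ln0.24 = 0.3425
  cell (β,2): −0.20·ln0.20 = 0.3219
  cell (β,3): −0.13·ln0.13 = 0.2652
Sum = 1.685 nats.

1.685 nats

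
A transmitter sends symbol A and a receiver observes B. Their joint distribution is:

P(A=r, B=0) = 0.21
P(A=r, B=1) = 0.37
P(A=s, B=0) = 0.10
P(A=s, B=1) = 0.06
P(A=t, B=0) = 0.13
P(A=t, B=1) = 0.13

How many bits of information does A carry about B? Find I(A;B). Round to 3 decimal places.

Marginals: p(A) = (0.5800, 0.1600, 0.2600), p(B) = (0.4400, 0.5600).
I(A;B) = H(A) + H(B) − H(A,B).
H(A) = 1.3841, H(B) = 0.9896, H(A,B) = 2.3446.
I(A;B) = 1.3841 + 0.9896 − 2.3446 = 0.029 bits.

0.029 bits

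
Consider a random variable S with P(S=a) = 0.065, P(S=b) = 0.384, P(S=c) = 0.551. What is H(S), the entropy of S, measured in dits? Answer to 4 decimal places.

H(S) = −Σ p·log₁₀ p.
  −(0.065)·log₁₀(0.065) = 0.07716
  −(0.384)·log₁₀(0.384) = 0.15962
  −(0.551)·log₁₀(0.551) = 0.14263
Sum: 0.07716 + 0.15962 + 0.14263 = 0.3794 dits.

0.3794 dits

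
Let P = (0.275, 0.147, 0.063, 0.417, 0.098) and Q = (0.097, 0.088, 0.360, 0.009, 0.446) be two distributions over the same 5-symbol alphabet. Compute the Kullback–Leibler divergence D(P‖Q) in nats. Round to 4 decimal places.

D(P‖Q) = Σ p·ln(p/q).
  0.275·ln(0.275/0.097) = 0.28657
  0.147·ln(0.147/0.088) = 0.07543
  0.063·ln(0.063/0.360) = -0.10981
  0.417·ln(0.417/0.009) = 1.59955
  0.098·ln(0.098/0.446) = -0.14850
D(P‖Q) = 1.7032 nats.

1.7032 nats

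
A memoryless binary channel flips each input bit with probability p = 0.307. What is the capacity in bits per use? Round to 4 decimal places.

0.1103 bits

Binary symmetric channel: C = 1 − h₂(ε) where h₂ is the binary entropy function.
h₂(0.307) = −0.307·log₂0.307 − 0.693·log₂0.693 = 0.8897.
C = 1 − 0.8897 = 0.1103 bits per channel use.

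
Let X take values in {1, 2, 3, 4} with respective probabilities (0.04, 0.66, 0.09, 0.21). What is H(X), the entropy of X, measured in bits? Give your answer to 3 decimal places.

H(X) = −Σ p·log₂ p.
  −(0.04)·log₂(0.04) = 0.1858
  −(0.66)·log₂(0.66) = 0.3956
  −(0.09)·log₂(0.09) = 0.3127
  −(0.21)·log₂(0.21) = 0.4728
Sum: 0.1858 + 0.3956 + 0.3127 + 0.4728 = 1.367 bits.

1.367 bits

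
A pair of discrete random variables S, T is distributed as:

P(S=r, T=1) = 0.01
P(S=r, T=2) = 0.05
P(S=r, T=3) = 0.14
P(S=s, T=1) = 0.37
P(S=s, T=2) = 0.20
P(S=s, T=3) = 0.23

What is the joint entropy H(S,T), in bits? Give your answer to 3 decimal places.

H(S,T) = −Σ p(x,y)·log₂ p(x,y) over all 6 cells.
  cell (r,1): −0.01·log₂0.01 = 0.0664
  cell (r,2): −0.05·log₂0.05 = 0.2161
  cell (r,3): −0.14·log₂0.14 = 0.3971
  cell (s,1): −0.37·log₂0.37 = 0.5307
  cell (s,2): −0.20·log₂0.20 = 0.4644
  cell (s,3): −0.23·log₂0.23 = 0.4877
Sum = 2.162 bits.

2.162 bits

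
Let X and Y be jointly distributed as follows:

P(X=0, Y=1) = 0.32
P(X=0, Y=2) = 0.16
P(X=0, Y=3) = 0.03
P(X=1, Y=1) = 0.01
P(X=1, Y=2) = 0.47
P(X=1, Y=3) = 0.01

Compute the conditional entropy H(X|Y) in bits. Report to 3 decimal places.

0.612 bits

Marginals: p(X) = (0.5100, 0.4900), p(Y) = (0.3300, 0.6300, 0.0400).
H(X|Y) = Σ p(Y) · H(X|Y=·).
  Y=1: p=0.3300, H(X|Y=1) = 0.1959
  Y=2: p=0.6300, H(X|Y=2) = 0.8175
  Y=3: p=0.0400, H(X|Y=3) = 0.8113
Weighted sum = 0.612 bits.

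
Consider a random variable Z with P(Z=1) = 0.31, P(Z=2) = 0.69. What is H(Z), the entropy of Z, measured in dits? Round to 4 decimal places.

0.2689 dits

H(Z) = −Σ p·log₁₀ p.
  −(0.31)·log₁₀(0.31) = 0.15768
  −(0.69)·log₁₀(0.69) = 0.11119
Sum: 0.15768 + 0.11119 = 0.2689 dits.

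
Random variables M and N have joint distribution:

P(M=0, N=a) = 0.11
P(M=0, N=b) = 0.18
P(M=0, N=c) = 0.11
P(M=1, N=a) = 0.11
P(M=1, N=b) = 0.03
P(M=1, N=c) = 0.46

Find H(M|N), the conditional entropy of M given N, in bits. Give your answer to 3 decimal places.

0.748 bits

Chain rule: H(M|N) = H(M,N) − H(N).
Marginals: p(M) = (0.4000, 0.6000), p(N) = (0.2200, 0.2100, 0.5700).
H(M,N) = 2.1633 bits; H(N) = 1.4156 bits.
H(M|N) = 2.1633 − 1.4156 = 0.748 bits.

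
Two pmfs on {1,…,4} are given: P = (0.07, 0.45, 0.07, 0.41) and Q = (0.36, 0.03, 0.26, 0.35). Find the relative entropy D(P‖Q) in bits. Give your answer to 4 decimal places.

1.5538 bits

D(P‖Q) = Σ p·log₂(p/q).
  0.07·log₂(0.07/0.36) = -0.16538
  0.45·log₂(0.45/0.03) = 1.75810
  0.07·log₂(0.07/0.26) = -0.13252
  0.41·log₂(0.41/0.35) = 0.09359
D(P‖Q) = 1.5538 bits.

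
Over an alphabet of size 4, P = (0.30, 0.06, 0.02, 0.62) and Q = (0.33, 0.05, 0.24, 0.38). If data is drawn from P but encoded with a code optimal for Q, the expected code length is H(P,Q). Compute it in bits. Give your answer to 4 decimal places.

1.6458 bits

H(P,Q) = −Σ p·log₂ q.
  −0.30·log₂(0.33) = 0.47984
  −0.06·log₂(0.05) = 0.25932
  −0.02·log₂(0.24) = 0.04118
  −0.62·log₂(0.38) = 0.86548
H(P,Q) = 1.6458 bits.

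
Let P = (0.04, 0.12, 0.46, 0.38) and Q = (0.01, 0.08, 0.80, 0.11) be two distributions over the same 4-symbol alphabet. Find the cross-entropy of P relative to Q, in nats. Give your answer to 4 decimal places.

1.4287 nats

H(P,Q) = −Σ p·ln q.
  −0.04·ln(0.01) = 0.18421
  −0.12·ln(0.08) = 0.30309
  −0.46·ln(0.80) = 0.10265
  −0.38·ln(0.11) = 0.83876
H(P,Q) = 1.4287 nats.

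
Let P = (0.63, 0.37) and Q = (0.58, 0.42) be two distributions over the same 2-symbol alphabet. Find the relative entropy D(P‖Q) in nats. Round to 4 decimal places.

D(P‖Q) = Σ p·ln(p/q).
  0.63·ln(0.63/0.58) = 0.05210
  0.37·ln(0.37/0.42) = -0.04690
D(P‖Q) = 0.0052 nats.

0.0052 nats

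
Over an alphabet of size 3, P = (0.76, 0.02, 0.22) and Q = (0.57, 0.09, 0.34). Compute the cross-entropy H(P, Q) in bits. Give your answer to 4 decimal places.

H(P,Q) = −Σ p·log₂ q.
  −0.76·log₂(0.57) = 0.61633
  −0.02·log₂(0.09) = 0.06948
  −0.22·log₂(0.34) = 0.34241
H(P,Q) = 1.0282 bits.

1.0282 bits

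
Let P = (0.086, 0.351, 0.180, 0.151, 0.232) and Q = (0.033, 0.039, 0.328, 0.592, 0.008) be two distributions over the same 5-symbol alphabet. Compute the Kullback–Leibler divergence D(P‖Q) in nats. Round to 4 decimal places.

D(P‖Q) = Σ p·ln(p/q).
  0.086·ln(0.086/0.033) = 0.08237
  0.351·ln(0.351/0.039) = 0.77123
  0.180·ln(0.180/0.328) = -0.10801
  0.151·ln(0.151/0.592) = -0.20630
  0.232·ln(0.232/0.008) = 0.78121
D(P‖Q) = 1.3205 nats.

1.3205 nats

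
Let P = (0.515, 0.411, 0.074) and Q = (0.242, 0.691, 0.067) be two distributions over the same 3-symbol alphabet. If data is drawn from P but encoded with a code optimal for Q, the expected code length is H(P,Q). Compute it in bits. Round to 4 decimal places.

H(P,Q) = −Σ p·log₂ q.
  −0.515·log₂(0.242) = 1.05416
  −0.411·log₂(0.691) = 0.21916
  −0.074·log₂(0.067) = 0.28858
H(P,Q) = 1.5619 bits.

1.5619 bits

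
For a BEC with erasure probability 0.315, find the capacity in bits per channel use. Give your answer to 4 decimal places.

Binary erasure channel: capacity C = 1 − ε.
C = 1 − 0.315 = 0.6850 bits per channel use.

0.6850 bits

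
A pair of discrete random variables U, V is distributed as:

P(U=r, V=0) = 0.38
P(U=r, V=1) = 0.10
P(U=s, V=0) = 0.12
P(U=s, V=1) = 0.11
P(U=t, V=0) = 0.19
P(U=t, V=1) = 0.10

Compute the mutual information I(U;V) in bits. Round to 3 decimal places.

0.040 bits

Marginals: p(U) = (0.4800, 0.2300, 0.2900), p(V) = (0.6900, 0.3100).
I(U;V) = Σ p(x,y)·log₂[p(x,y)/(p(x)p(y))].
  (r,0): 0.38·log₂(1.1473) = 0.0754
  (r,1): 0.10·log₂(0.6720) = -0.0573
  (s,0): 0.12·log₂(0.7561) = -0.0484
  (s,1): 0.11·log₂(1.5428) = 0.0688
  (t,0): 0.19·log₂(0.9495) = -0.0142
  (t,1): 0.10·log₂(1.1123) = 0.0154
Sum = 0.040 bits.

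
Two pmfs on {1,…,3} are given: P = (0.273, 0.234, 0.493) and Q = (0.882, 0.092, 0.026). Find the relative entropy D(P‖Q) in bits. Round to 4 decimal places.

D(P‖Q) = Σ p·log₂(p/q).
  0.273·log₂(0.273/0.882) = -0.46188
  0.234·log₂(0.234/0.092) = 0.31515
  0.493·log₂(0.493/0.026) = 2.09279
D(P‖Q) = 1.9461 bits.

1.9461 bits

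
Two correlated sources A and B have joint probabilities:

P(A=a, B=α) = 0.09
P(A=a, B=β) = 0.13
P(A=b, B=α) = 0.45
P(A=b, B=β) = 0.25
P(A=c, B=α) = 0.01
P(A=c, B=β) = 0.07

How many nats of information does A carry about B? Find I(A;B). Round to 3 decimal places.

Marginals: p(A) = (0.2200, 0.7000, 0.0800), p(B) = (0.5500, 0.4500).
I(A;B) = H(A) + H(B) − H(A,B).
H(A) = 0.7848, H(B) = 0.6881, H(A,B) = 1.4200.
I(A;B) = 0.7848 + 0.6881 − 1.4200 = 0.053 nats.

0.053 nats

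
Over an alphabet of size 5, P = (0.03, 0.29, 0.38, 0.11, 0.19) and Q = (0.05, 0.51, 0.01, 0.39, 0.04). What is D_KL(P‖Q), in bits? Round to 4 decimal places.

D(P‖Q) = Σ p·log₂(p/q).
  0.03·log₂(0.03/0.05) = -0.02211
  0.29·log₂(0.29/0.51) = -0.23619
  0.38·log₂(0.38/0.01) = 1.99421
  0.11·log₂(0.11/0.39) = -0.20086
  0.19·log₂(0.19/0.04) = 0.42711
D(P‖Q) = 1.9622 bits.

1.9622 bits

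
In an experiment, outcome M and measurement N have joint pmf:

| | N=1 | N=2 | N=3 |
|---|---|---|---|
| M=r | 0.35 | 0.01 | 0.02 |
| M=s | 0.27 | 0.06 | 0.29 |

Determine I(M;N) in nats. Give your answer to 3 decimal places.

Marginals: p(M) = (0.3800, 0.6200), p(N) = (0.6200, 0.0700, 0.3100).
I(M;N) = Σ p(x,y)·ln[p(x,y)/(p(x)p(y))].
  (r,1): 0.35·ln(1.4856) = 0.1385
  (r,2): 0.01·ln(0.3759) = -0.0098
  (r,3): 0.02·ln(0.1698) = -0.0355
  (s,1): 0.27·ln(0.7024) = -0.0954
  (s,2): 0.06·ln(1.3825) = 0.0194
  (s,3): 0.29·ln(1.5088) = 0.1193
Sum = 0.137 nats.

0.137 nats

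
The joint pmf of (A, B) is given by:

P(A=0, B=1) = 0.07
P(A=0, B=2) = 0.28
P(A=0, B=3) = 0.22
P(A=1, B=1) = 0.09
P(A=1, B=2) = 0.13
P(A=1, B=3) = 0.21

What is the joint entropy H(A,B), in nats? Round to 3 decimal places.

H(A,B) = −Σ p(x,y)·ln p(x,y) over all 6 cells.
  cell (0,1): −0.07·ln0.07 = 0.1861
  cell (0,2): −0.28·ln0.28 = 0.3564
  cell (0,3): −0.22·ln0.22 = 0.3331
  cell (1,1): −0.09·ln0.09 = 0.2167
  cell (1,2): −0.13·ln0.13 = 0.2652
  cell (1,3): −0.21·ln0.21 = 0.3277
Sum = 1.685 nats.

1.685 nats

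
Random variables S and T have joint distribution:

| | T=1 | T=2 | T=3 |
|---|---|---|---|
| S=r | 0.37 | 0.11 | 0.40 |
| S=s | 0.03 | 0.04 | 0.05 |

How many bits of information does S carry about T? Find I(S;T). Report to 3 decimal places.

0.024 bits

Marginals: p(S) = (0.8800, 0.1200), p(T) = (0.4000, 0.1500, 0.4500).
I(S;T) = Σ p(x,y)·log₂[p(x,y)/(p(x)p(y))].
  (r,1): 0.37·log₂(1.0511) = 0.0266
  (r,2): 0.11·log₂(0.8333) = -0.0289
  (r,3): 0.40·log₂(1.0101) = 0.0058
  (s,1): 0.03·log₂(0.6250) = -0.0203
  (s,2): 0.04·log₂(2.2222) = 0.0461
  (s,3): 0.05·log₂(0.9259) = -0.0056
Sum = 0.024 bits.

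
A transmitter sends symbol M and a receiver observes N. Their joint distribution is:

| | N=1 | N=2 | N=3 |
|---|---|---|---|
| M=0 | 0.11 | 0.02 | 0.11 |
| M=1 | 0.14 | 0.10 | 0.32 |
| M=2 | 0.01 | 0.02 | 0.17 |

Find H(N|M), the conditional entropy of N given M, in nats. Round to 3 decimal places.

Chain rule: H(N|M) = H(M,N) − H(M).
Marginals: p(M) = (0.2400, 0.5600, 0.2000), p(N) = (0.2600, 0.1400, 0.6000).
H(M,N) = 1.8595 nats; H(M) = 0.9891 nats.
H(N|M) = 1.8595 − 0.9891 = 0.870 nats.

0.870 nats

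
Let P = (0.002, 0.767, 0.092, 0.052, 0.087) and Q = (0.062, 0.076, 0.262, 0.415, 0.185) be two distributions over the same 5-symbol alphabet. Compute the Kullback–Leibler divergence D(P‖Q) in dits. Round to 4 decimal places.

0.6498 dits

D(P‖Q) = Σ p·log₁₀(p/q).
  0.002·log₁₀(0.002/0.062) = -0.00298
  0.767·log₁₀(0.767/0.076) = 0.77005
  0.092·log₁₀(0.092/0.262) = -0.04182
  0.052·log₁₀(0.052/0.415) = -0.04691
  0.087·log₁₀(0.087/0.185) = -0.02851
D(P‖Q) = 0.6498 dits.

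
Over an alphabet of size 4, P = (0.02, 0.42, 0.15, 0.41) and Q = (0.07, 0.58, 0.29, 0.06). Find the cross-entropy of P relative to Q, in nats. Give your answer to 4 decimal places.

1.6212 nats

H(P,Q) = −Σ p·ln q.
  −0.02·ln(0.07) = 0.05319
  −0.42·ln(0.58) = 0.22879
  −0.15·ln(0.29) = 0.18568
  −0.41·ln(0.06) = 1.15350
H(P,Q) = 1.6212 nats.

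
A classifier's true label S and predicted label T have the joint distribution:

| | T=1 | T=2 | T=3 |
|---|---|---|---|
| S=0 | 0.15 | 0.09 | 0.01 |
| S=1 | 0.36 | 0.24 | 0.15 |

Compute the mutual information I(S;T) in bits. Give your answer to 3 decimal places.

0.033 bits

Marginals: p(S) = (0.2500, 0.7500), p(T) = (0.5100, 0.3300, 0.1600).
I(S;T) = H(S) + H(T) − H(S,T).
H(S) = 0.8113, H(T) = 1.4463, H(S,T) = 2.2249.
I(S;T) = 0.8113 + 1.4463 − 2.2249 = 0.033 bits.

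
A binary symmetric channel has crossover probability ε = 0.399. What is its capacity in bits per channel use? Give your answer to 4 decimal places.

0.0296 bits

Binary symmetric channel: C = 1 − h₂(ε) where h₂ is the binary entropy function.
h₂(0.399) = −0.399·log₂0.399 − 0.601·log₂0.601 = 0.9704.
C = 1 − 0.9704 = 0.0296 bits per channel use.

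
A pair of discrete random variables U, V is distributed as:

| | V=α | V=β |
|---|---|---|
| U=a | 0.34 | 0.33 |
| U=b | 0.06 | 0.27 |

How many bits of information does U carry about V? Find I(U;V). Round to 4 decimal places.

Marginals: p(U) = (0.6700, 0.3300), p(V) = (0.4000, 0.6000).
I(U;V) = Σ p(x,y)·log₂[p(x,y)/(p(x)p(y))].
  (a,α): 0.34·log₂(1.2687) = 0.11672
  (a,β): 0.33·log₂(0.8209) = -0.09396
  (b,α): 0.06·log₂(0.4545) = -0.06825
  (b,β): 0.27·log₂(1.3636) = 0.12081
Sum = 0.0753 bits.

0.0753 bits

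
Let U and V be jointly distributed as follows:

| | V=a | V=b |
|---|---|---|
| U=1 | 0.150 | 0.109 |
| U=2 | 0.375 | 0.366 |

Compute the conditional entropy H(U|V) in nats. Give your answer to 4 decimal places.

Marginals: p(U) = (0.2590, 0.7410), p(V) = (0.5250, 0.4750).
H(U|V) = Σ p(V) · H(U|V=·).
  V=a: p=0.5250, H(U|V=a) = 0.5983
  V=b: p=0.4750, H(U|V=b) = 0.5386
Weighted sum = 0.5699 nats.

0.5699 nats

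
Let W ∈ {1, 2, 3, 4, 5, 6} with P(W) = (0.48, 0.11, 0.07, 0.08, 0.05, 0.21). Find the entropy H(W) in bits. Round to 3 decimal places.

2.108 bits

H(W) = −Σ p·log₂ p.
  −(0.48)·log₂(0.48) = 0.5083
  −(0.11)·log₂(0.11) = 0.3503
  −(0.07)·log₂(0.07) = 0.2686
  −(0.08)·log₂(0.08) = 0.2915
  −(0.05)·log₂(0.05) = 0.2161
  −(0.21)·log₂(0.21) = 0.4728
Sum: 0.5083 + 0.3503 + 0.2686 + 0.2915 + 0.2161 + 0.4728 = 2.108 bits.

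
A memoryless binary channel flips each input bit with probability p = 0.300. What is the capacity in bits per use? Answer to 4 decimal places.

Binary symmetric channel: C = 1 − h₂(ε) where h₂ is the binary entropy function.
h₂(0.300) = −0.300·log₂0.300 − 0.700·log₂0.700 = 0.8813.
C = 1 − 0.8813 = 0.1187 bits per channel use.

0.1187 bits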